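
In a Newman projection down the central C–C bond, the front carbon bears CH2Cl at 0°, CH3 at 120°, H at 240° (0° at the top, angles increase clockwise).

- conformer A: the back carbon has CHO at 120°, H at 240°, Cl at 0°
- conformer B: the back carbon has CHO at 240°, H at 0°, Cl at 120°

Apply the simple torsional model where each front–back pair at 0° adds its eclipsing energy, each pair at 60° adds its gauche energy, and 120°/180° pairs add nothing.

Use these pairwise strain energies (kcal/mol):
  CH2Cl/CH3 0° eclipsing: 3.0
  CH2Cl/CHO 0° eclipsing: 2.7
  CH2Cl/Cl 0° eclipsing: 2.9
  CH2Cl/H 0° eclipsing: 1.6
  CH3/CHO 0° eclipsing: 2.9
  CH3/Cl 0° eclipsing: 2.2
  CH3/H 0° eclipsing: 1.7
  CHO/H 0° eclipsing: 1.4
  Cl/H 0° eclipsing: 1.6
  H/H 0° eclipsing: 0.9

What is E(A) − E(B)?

A (eclipsed): CH2Cl–Cl eclipsed, CH3–CHO eclipsed, H–H eclipsed; 2.9 + 2.9 + 0.9 = 6.7 kcal/mol.
B (eclipsed): CH2Cl–H eclipsed, CH3–Cl eclipsed, H–CHO eclipsed; 1.6 + 2.2 + 1.4 = 5.2 kcal/mol.
E(A) − E(B) = 6.7 − 5.2 = +1.5 kcal/mol.

+1.5 kcal/mol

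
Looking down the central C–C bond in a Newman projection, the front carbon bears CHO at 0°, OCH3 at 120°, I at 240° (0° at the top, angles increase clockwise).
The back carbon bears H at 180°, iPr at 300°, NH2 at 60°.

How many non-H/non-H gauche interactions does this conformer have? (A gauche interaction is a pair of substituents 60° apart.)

4

Non-H gauche pairs: CHO(0°)/iPr(300°); CHO(0°)/NH2(60°); OCH3(120°)/NH2(60°); I(240°)/iPr(300°) — 4 interactions.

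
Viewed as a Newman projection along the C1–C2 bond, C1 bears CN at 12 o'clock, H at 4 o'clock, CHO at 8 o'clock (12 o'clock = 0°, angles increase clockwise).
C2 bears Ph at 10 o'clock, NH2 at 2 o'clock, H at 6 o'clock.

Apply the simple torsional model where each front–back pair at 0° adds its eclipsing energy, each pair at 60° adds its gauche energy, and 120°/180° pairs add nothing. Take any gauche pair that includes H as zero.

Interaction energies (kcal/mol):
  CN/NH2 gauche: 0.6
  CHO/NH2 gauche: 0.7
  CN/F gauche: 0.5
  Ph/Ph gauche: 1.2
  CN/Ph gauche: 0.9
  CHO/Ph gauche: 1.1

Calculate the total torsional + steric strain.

2.6 kcal/mol

This conformer (staggered): CN–Ph gauche, CN–NH2 gauche, CHO–Ph gauche; 0.9 + 0.6 + 1.1 = 2.6 kcal/mol.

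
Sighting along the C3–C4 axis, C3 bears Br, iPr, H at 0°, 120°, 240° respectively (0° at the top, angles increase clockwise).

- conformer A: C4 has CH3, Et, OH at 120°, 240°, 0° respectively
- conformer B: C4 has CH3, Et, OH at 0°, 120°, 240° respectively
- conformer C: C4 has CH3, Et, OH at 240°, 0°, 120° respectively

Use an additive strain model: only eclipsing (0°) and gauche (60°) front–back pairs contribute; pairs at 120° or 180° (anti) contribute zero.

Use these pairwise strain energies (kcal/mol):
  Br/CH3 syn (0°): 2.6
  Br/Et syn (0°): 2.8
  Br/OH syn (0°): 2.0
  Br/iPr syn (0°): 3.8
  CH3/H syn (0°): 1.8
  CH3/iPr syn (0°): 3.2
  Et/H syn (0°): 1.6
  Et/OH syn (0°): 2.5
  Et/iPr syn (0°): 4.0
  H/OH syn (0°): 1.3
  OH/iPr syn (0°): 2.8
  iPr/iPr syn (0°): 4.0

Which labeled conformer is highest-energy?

A (eclipsed): Br(0°)/OH(0°) eclipsed 2.0; iPr(120°)/CH3(120°) eclipsed 3.2; H(240°)/Et(240°) eclipsed 1.6 → 6.8 kcal/mol.
B (eclipsed): Br(0°)/CH3(0°) eclipsed 2.6; iPr(120°)/Et(120°) eclipsed 4.0; H(240°)/OH(240°) eclipsed 1.3 → 7.9 kcal/mol.
C (eclipsed): Br(0°)/Et(0°) eclipsed 2.8; iPr(120°)/OH(120°) eclipsed 2.8; H(240°)/CH3(240°) eclipsed 1.8 → 7.4 kcal/mol.
B has the highest total (7.9 kcal/mol).

B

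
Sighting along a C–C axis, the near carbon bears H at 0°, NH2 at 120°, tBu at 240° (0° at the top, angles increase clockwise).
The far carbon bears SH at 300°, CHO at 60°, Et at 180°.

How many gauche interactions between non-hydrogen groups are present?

Non-H gauche pairs: NH2(120°)/CHO(60°); NH2(120°)/Et(180°); tBu(240°)/SH(300°); tBu(240°)/Et(180°) — 4 interactions.

4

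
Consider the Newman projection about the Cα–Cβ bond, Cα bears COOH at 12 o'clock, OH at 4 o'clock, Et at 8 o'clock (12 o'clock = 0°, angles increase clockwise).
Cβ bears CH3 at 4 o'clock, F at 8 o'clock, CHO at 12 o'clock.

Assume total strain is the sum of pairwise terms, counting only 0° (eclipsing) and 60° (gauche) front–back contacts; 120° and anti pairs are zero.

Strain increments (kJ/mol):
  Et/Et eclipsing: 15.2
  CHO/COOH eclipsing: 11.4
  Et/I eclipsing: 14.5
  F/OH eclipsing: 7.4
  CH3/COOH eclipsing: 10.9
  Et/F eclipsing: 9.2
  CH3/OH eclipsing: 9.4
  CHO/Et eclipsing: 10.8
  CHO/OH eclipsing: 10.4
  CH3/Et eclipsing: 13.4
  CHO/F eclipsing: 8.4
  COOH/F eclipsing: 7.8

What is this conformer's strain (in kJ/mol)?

This conformer (eclipsed): COOH(0°)/CHO(0°) eclipsed 11.4; OH(120°)/CH3(120°) eclipsed 9.4; Et(240°)/F(240°) eclipsed 9.2 → 30.0 kJ/mol.

30.0 kJ/mol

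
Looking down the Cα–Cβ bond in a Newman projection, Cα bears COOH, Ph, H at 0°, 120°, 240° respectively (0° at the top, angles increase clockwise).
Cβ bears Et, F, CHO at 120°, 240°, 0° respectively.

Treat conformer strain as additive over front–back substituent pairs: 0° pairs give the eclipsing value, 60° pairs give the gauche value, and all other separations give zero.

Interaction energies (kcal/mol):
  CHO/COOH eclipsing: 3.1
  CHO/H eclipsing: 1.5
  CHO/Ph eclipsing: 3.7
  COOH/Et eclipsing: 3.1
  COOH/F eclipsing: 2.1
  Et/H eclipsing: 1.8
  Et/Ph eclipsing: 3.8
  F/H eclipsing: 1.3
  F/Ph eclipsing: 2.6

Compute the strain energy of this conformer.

This conformer (eclipsed): COOH(0°)/CHO(0°) eclipsed 3.1; Ph(120°)/Et(120°) eclipsed 3.8; H(240°)/F(240°) eclipsed 1.3 → 8.2 kcal/mol.

8.2 kcal/mol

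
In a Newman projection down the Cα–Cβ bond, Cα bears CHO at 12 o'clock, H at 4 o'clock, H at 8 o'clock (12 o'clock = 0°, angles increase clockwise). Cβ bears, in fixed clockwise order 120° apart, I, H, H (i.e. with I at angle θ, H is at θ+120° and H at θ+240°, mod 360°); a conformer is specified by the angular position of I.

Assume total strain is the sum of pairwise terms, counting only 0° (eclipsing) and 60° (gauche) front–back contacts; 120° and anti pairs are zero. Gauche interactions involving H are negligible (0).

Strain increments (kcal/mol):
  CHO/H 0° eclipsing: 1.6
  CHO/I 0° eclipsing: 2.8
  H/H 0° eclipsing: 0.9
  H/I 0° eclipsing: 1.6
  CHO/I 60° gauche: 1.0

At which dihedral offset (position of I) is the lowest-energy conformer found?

180°

I at 0° (eclipsed): CHO–I eclipsed, H–H eclipsed, H–H eclipsed; 2.8 + 0.9 + 0.9 = 4.6 kcal/mol.
I at 60° (staggered): CHO–I gauche; 1.0 = 1.0 kcal/mol.
I at 120° (eclipsed): CHO–H eclipsed, H–I eclipsed, H–H eclipsed; 1.6 + 1.6 + 0.9 = 4.1 kcal/mol.
I at 180° (staggered): no non-H gauche contacts → 0.0 kcal/mol.
I at 240° (eclipsed): CHO–H eclipsed, H–H eclipsed, H–I eclipsed; 1.6 + 0.9 + 1.6 = 4.1 kcal/mol.
I at 300° (staggered): CHO–I gauche; 1.0 = 1.0 kcal/mol.
The minimum (0.0 kcal/mol) occurs with I at 180°.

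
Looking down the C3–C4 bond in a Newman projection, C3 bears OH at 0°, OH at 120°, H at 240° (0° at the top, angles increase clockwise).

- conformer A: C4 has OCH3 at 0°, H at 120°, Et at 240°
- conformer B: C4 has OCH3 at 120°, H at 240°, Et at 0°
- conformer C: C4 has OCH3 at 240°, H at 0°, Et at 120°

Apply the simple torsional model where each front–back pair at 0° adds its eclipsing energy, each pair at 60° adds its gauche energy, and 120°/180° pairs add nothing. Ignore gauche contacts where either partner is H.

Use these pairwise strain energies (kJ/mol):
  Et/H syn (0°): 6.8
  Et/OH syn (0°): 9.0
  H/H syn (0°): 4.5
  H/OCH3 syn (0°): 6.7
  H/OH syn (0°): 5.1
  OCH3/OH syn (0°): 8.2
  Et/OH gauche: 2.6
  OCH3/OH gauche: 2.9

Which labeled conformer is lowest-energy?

A (eclipsed): OH–OCH3 eclipsed, OH–H eclipsed, H–Et eclipsed; 8.2 + 5.1 + 6.8 = 20.1 kJ/mol.
B (eclipsed): OH–Et eclipsed, OH–OCH3 eclipsed, H–H eclipsed; 9.0 + 8.2 + 4.5 = 21.7 kJ/mol.
C (eclipsed): OH–H eclipsed, OH–Et eclipsed, H–OCH3 eclipsed; 5.1 + 9.0 + 6.7 = 20.8 kJ/mol.
A has the lowest total (20.1 kJ/mol).

A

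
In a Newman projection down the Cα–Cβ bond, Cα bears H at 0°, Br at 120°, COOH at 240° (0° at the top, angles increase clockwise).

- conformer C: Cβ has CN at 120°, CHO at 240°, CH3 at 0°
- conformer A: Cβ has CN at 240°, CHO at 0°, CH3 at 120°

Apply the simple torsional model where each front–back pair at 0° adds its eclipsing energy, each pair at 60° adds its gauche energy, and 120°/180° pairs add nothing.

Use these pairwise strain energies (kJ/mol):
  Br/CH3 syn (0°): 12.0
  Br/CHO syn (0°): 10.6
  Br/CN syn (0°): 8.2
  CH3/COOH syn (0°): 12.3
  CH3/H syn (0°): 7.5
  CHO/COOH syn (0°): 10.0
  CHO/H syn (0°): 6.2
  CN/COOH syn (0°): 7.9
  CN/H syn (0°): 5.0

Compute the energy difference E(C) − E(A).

-0.4 kJ/mol

C (eclipsed): H–CH3 eclipsed, Br–CN eclipsed, COOH–CHO eclipsed; 7.5 + 8.2 + 10.0 = 25.7 kJ/mol.
A (eclipsed): H–CHO eclipsed, Br–CH3 eclipsed, COOH–CN eclipsed; 6.2 + 12.0 + 7.9 = 26.1 kJ/mol.
E(C) − E(A) = 25.7 − 26.1 = -0.4 kJ/mol.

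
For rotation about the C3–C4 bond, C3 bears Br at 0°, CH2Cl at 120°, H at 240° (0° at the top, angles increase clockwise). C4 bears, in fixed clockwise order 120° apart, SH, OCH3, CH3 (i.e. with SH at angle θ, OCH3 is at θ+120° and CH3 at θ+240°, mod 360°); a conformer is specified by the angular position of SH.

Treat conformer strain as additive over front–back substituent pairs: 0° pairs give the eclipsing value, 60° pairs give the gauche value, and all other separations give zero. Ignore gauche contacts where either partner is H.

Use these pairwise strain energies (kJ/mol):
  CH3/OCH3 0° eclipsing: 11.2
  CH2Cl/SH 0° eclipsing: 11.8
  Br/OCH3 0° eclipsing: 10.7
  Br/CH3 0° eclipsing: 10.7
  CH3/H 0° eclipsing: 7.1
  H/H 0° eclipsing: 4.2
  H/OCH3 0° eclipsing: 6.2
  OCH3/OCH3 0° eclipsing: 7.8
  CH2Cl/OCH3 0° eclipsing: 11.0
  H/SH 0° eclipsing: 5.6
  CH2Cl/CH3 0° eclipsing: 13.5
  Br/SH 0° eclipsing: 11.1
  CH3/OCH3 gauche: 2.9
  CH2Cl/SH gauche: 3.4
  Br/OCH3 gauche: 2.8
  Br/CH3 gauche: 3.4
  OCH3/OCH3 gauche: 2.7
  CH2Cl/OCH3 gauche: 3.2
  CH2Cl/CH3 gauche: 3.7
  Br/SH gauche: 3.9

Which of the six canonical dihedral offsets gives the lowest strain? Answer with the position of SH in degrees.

SH at 0° (eclipsed): Br–SH eclipsed, CH2Cl–OCH3 eclipsed, H–CH3 eclipsed; 11.1 + 11.0 + 7.1 = 29.2 kJ/mol.
SH at 60° (staggered): Br–SH gauche, Br–CH3 gauche, CH2Cl–SH gauche, CH2Cl–OCH3 gauche; 3.9 + 3.4 + 3.4 + 3.2 = 13.9 kJ/mol.
SH at 120° (eclipsed): Br–CH3 eclipsed, CH2Cl–SH eclipsed, H–OCH3 eclipsed; 10.7 + 11.8 + 6.2 = 28.7 kJ/mol.
SH at 180° (staggered): Br–OCH3 gauche, Br–CH3 gauche, CH2Cl–SH gauche, CH2Cl–CH3 gauche; 2.8 + 3.4 + 3.4 + 3.7 = 13.3 kJ/mol.
SH at 240° (eclipsed): Br–OCH3 eclipsed, CH2Cl–CH3 eclipsed, H–SH eclipsed; 10.7 + 13.5 + 5.6 = 29.8 kJ/mol.
SH at 300° (staggered): Br–SH gauche, Br–OCH3 gauche, CH2Cl–OCH3 gauche, CH2Cl–CH3 gauche; 3.9 + 2.8 + 3.2 + 3.7 = 13.6 kJ/mol.
The minimum (13.3 kJ/mol) occurs with SH at 180°.

180°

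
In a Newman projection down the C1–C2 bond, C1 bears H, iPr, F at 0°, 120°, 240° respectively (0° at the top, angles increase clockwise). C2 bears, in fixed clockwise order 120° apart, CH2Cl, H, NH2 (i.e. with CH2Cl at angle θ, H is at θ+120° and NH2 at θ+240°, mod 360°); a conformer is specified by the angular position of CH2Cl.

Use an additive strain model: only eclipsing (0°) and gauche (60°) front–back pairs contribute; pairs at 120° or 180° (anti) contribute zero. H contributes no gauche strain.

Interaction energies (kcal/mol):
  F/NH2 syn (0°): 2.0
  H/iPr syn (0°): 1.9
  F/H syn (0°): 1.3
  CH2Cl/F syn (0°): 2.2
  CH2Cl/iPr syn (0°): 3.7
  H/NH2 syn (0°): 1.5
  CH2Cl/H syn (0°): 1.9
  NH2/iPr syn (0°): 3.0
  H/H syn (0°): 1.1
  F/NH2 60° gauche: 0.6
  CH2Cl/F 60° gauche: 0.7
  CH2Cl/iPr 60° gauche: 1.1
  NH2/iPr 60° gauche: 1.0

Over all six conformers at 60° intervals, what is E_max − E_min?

4.8 kcal/mol

CH2Cl at 0° (eclipsed): H(0°)/CH2Cl(0°) eclipsed 1.9; iPr(120°)/H(120°) eclipsed 1.9; F(240°)/NH2(240°) eclipsed 2.0 → 5.8 kcal/mol.
CH2Cl at 60° (staggered): iPr(120°)/CH2Cl(60°) gauche 1.1; F(240°)/NH2(300°) gauche 0.6 → 1.7 kcal/mol.
CH2Cl at 120° (eclipsed): H(0°)/NH2(0°) eclipsed 1.5; iPr(120°)/CH2Cl(120°) eclipsed 3.7; F(240°)/H(240°) eclipsed 1.3 → 6.5 kcal/mol.
CH2Cl at 180° (staggered): iPr(120°)/CH2Cl(180°) gauche 1.1; iPr(120°)/NH2(60°) gauche 1.0; F(240°)/CH2Cl(180°) gauche 0.7 → 2.8 kcal/mol.
CH2Cl at 240° (eclipsed): H(0°)/H(0°) eclipsed 1.1; iPr(120°)/NH2(120°) eclipsed 3.0; F(240°)/CH2Cl(240°) eclipsed 2.2 → 6.3 kcal/mol.
CH2Cl at 300° (staggered): iPr(120°)/NH2(180°) gauche 1.0; F(240°)/CH2Cl(300°) gauche 0.7; F(240°)/NH2(180°) gauche 0.6 → 2.3 kcal/mol.
Max at 120° (6.5 kcal/mol), min at 60° (1.7 kcal/mol); barrier = 4.8 kcal/mol.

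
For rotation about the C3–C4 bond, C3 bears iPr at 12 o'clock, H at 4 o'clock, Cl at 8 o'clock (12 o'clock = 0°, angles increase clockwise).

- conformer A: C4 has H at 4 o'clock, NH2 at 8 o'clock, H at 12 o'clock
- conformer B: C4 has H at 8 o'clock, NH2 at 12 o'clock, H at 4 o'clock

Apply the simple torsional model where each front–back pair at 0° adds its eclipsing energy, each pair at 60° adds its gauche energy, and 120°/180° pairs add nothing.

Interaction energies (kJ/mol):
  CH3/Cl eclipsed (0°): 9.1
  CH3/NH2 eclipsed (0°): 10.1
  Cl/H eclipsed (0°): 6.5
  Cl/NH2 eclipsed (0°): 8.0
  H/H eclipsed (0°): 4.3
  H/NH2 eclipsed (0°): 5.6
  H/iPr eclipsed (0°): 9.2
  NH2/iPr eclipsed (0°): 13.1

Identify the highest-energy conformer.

A is eclipsed. iPr at 0° is eclipsed with H at 0° (9.2); H at 120° is eclipsed with H at 120° (4.3); Cl at 240° is eclipsed with NH2 at 240° (8.0). Total 21.5 kJ/mol.
B is eclipsed. iPr at 0° is eclipsed with NH2 at 0° (13.1); H at 120° is eclipsed with H at 120° (4.3); Cl at 240° is eclipsed with H at 240° (6.5). Total 23.9 kJ/mol.
B has the highest total (23.9 kJ/mol).

B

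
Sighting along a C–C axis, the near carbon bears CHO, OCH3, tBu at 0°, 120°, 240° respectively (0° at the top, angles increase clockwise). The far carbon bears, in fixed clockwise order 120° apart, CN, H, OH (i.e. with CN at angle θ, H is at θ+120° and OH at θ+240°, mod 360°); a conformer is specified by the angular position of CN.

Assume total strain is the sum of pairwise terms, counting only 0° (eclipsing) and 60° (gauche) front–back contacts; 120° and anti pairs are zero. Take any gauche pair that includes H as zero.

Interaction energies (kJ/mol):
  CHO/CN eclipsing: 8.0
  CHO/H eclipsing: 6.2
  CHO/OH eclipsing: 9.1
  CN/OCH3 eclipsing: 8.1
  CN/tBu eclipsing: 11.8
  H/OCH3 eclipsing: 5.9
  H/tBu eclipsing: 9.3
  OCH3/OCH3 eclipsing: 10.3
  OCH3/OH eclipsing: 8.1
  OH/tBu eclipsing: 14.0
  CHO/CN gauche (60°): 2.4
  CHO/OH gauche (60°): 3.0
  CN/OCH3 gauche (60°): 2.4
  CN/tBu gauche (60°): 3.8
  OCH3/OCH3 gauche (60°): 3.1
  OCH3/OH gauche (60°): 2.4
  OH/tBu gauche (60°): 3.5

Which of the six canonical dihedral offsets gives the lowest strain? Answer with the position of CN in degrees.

60°

CN at 0° is eclipsed. CHO at 0° is eclipsed with CN at 0° (8.0); OCH3 at 120° is eclipsed with H at 120° (5.9); tBu at 240° is eclipsed with OH at 240° (14.0). Total 27.9 kJ/mol.
CN at 60° is staggered. CHO at 0° is gauche with CN at 60° (2.4); CHO at 0° is gauche with OH at 300° (3.0); OCH3 at 120° is gauche with CN at 60° (2.4); tBu at 240° is gauche with OH at 300° (3.5). Total 11.3 kJ/mol.
CN at 120° is eclipsed. CHO at 0° is eclipsed with OH at 0° (9.1); OCH3 at 120° is eclipsed with CN at 120° (8.1); tBu at 240° is eclipsed with H at 240° (9.3). Total 26.5 kJ/mol.
CN at 180° is staggered. CHO at 0° is gauche with OH at 60° (3.0); OCH3 at 120° is gauche with CN at 180° (2.4); OCH3 at 120° is gauche with OH at 60° (2.4); tBu at 240° is gauche with CN at 180° (3.8). Total 11.6 kJ/mol.
CN at 240° is eclipsed. CHO at 0° is eclipsed with H at 0° (6.2); OCH3 at 120° is eclipsed with OH at 120° (8.1); tBu at 240° is eclipsed with CN at 240° (11.8). Total 26.1 kJ/mol.
CN at 300° is staggered. CHO at 0° is gauche with CN at 300° (2.4); OCH3 at 120° is gauche with OH at 180° (2.4); tBu at 240° is gauche with CN at 300° (3.8); tBu at 240° is gauche with OH at 180° (3.5). Total 12.1 kJ/mol.
The minimum (11.3 kJ/mol) occurs with CN at 60°.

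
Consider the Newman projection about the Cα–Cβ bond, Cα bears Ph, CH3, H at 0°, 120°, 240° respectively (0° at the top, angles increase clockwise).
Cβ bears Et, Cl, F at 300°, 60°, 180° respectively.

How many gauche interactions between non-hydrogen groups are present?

4

Non-H gauche pairs: Ph(0°)/Et(300°); Ph(0°)/Cl(60°); CH3(120°)/Cl(60°); CH3(120°)/F(180°) — 4 interactions.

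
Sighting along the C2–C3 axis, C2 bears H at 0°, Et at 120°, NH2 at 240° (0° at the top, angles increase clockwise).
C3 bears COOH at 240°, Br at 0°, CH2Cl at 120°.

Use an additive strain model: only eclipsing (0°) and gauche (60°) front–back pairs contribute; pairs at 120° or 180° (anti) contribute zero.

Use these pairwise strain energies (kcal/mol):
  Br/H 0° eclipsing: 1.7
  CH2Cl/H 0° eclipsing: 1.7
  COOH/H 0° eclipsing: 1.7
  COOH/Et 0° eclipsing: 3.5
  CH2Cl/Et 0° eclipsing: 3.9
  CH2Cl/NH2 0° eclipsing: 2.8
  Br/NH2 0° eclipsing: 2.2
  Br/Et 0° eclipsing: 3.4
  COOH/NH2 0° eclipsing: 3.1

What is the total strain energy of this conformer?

8.7 kcal/mol

This conformer (eclipsed): H–Br eclipsed, Et–CH2Cl eclipsed, NH2–COOH eclipsed; 1.7 + 3.9 + 3.1 = 8.7 kcal/mol.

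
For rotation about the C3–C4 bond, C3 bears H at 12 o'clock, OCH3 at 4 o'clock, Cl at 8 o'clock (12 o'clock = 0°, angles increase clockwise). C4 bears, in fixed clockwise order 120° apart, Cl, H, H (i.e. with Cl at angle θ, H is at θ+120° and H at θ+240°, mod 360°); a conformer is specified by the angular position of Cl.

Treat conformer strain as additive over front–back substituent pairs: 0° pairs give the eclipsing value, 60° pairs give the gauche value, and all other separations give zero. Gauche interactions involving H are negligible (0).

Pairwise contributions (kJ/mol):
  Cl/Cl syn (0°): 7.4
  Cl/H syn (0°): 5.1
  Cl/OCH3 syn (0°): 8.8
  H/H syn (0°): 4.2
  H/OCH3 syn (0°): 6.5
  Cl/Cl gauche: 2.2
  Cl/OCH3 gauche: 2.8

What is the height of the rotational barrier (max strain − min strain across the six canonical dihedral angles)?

Cl at 0° (eclipsed): H–Cl eclipsed, OCH3–H eclipsed, Cl–H eclipsed; 5.1 + 6.5 + 5.1 = 16.7 kJ/mol.
Cl at 60° (staggered): OCH3–Cl gauche; 2.8 = 2.8 kJ/mol.
Cl at 120° (eclipsed): H–H eclipsed, OCH3–Cl eclipsed, Cl–H eclipsed; 4.2 + 8.8 + 5.1 = 18.1 kJ/mol.
Cl at 180° (staggered): OCH3–Cl gauche, Cl–Cl gauche; 2.8 + 2.2 = 5.0 kJ/mol.
Cl at 240° (eclipsed): H–H eclipsed, OCH3–H eclipsed, Cl–Cl eclipsed; 4.2 + 6.5 + 7.4 = 18.1 kJ/mol.
Cl at 300° (staggered): Cl–Cl gauche; 2.2 = 2.2 kJ/mol.
Max at 120° (18.1 kJ/mol), min at 300° (2.2 kJ/mol); barrier = 15.9 kJ/mol.

15.9 kJ/mol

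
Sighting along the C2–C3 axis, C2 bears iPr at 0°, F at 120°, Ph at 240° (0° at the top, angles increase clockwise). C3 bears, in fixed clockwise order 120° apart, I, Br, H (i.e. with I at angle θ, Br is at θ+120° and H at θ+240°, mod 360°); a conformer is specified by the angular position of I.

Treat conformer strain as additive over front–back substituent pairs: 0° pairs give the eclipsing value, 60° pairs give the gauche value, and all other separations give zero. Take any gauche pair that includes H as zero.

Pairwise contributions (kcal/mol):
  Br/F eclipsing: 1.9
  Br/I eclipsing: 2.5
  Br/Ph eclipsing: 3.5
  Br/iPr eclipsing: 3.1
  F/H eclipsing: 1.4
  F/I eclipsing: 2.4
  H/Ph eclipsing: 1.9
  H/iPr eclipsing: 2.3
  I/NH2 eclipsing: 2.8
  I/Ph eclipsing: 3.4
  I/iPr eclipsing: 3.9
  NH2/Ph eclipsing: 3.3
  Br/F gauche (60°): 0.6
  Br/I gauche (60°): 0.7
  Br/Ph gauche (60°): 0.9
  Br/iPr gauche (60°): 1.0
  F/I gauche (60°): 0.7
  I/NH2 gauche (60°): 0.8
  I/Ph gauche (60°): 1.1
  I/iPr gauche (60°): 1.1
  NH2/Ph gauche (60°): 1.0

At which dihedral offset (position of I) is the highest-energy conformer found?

I at 0° (eclipsed): iPr–I eclipsed, F–Br eclipsed, Ph–H eclipsed; 3.9 + 1.9 + 1.9 = 7.7 kcal/mol.
I at 60° (staggered): iPr–I gauche, F–I gauche, F–Br gauche, Ph–Br gauche; 1.1 + 0.7 + 0.6 + 0.9 = 3.3 kcal/mol.
I at 120° (eclipsed): iPr–H eclipsed, F–I eclipsed, Ph–Br eclipsed; 2.3 + 2.4 + 3.5 = 8.2 kcal/mol.
I at 180° (staggered): iPr–Br gauche, F–I gauche, Ph–I gauche, Ph–Br gauche; 1.0 + 0.7 + 1.1 + 0.9 = 3.7 kcal/mol.
I at 240° (eclipsed): iPr–Br eclipsed, F–H eclipsed, Ph–I eclipsed; 3.1 + 1.4 + 3.4 = 7.9 kcal/mol.
I at 300° (staggered): iPr–I gauche, iPr–Br gauche, F–Br gauche, Ph–I gauche; 1.1 + 1.0 + 0.6 + 1.1 = 3.8 kcal/mol.
The maximum (8.2 kcal/mol) occurs with I at 120°.

120°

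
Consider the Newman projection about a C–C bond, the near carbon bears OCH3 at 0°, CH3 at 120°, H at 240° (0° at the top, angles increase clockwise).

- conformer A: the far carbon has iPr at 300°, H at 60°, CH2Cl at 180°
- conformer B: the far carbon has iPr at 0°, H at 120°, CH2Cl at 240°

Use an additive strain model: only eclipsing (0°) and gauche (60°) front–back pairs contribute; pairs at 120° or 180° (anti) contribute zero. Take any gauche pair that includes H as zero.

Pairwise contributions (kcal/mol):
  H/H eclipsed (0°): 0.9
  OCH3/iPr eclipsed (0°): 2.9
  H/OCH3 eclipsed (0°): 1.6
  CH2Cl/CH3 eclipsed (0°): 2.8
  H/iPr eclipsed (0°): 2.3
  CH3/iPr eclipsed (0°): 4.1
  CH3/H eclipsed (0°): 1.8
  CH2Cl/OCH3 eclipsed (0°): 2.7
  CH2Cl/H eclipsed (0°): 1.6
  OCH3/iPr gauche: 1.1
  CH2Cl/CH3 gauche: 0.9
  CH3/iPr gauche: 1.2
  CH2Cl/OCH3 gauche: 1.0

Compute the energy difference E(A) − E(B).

-4.3 kcal/mol

A is staggered. OCH3 at 0° is gauche with iPr at 300° (1.1); CH3 at 120° is gauche with CH2Cl at 180° (0.9). Total 2.0 kcal/mol.
B is eclipsed. OCH3 at 0° is eclipsed with iPr at 0° (2.9); CH3 at 120° is eclipsed with H at 120° (1.8); H at 240° is eclipsed with CH2Cl at 240° (1.6). Total 6.3 kcal/mol.
E(A) − E(B) = 2.0 − 6.3 = -4.3 kcal/mol.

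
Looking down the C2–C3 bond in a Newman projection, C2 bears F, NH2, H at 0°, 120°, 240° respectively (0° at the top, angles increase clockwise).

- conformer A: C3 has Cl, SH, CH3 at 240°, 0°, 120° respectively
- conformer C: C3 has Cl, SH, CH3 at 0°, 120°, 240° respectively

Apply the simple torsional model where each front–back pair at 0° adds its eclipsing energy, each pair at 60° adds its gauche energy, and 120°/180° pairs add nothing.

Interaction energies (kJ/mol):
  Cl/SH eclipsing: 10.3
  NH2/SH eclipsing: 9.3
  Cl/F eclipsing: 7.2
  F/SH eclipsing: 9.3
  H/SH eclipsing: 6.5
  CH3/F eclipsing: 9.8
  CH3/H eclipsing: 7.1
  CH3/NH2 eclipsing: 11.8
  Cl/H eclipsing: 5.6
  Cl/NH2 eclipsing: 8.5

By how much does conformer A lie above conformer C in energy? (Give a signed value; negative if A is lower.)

A (eclipsed): F(0°)/SH(0°) eclipsed 9.3; NH2(120°)/CH3(120°) eclipsed 11.8; H(240°)/Cl(240°) eclipsed 5.6 → 26.7 kJ/mol.
C (eclipsed): F(0°)/Cl(0°) eclipsed 7.2; NH2(120°)/SH(120°) eclipsed 9.3; H(240°)/CH3(240°) eclipsed 7.1 → 23.6 kJ/mol.
E(A) − E(C) = 26.7 − 23.6 = +3.1 kJ/mol.

+3.1 kJ/mol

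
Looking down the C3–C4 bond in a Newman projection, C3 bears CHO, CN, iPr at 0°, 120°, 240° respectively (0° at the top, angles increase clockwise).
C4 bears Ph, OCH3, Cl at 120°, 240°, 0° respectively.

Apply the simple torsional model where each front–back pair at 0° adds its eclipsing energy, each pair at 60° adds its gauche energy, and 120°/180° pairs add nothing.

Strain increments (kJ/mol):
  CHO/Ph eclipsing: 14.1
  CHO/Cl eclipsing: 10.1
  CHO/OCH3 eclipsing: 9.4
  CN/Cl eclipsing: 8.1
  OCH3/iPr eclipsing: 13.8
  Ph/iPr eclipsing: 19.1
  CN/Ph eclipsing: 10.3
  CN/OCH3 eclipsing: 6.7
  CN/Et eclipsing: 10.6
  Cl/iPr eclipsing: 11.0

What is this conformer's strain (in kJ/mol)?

This conformer is eclipsed. CHO at 0° is eclipsed with Cl at 0° (10.1); CN at 120° is eclipsed with Ph at 120° (10.3); iPr at 240° is eclipsed with OCH3 at 240° (13.8). Total 34.2 kJ/mol.

34.2 kJ/mol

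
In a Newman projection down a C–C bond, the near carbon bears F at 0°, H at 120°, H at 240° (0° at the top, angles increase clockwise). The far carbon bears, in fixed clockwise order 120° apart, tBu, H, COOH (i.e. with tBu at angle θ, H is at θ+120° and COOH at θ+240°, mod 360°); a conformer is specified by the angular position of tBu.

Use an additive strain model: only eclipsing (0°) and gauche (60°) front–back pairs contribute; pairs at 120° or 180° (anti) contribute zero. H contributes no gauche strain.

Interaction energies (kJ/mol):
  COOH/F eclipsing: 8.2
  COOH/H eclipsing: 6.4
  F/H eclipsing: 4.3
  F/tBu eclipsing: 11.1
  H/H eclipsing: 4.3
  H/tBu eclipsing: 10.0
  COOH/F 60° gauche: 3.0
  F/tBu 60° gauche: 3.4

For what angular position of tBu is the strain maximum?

120°

tBu at 0° is eclipsed. F at 0° is eclipsed with tBu at 0° (11.1); H at 120° is eclipsed with H at 120° (4.3); H at 240° is eclipsed with COOH at 240° (6.4). Total 21.8 kJ/mol.
tBu at 60° is staggered. F at 0° is gauche with tBu at 60° (3.4); F at 0° is gauche with COOH at 300° (3.0). Total 6.4 kJ/mol.
tBu at 120° is eclipsed. F at 0° is eclipsed with COOH at 0° (8.2); H at 120° is eclipsed with tBu at 120° (10.0); H at 240° is eclipsed with H at 240° (4.3). Total 22.5 kJ/mol.
tBu at 180° is staggered. F at 0° is gauche with COOH at 60° (3.0). Total 3.0 kJ/mol.
tBu at 240° is eclipsed. F at 0° is eclipsed with H at 0° (4.3); H at 120° is eclipsed with COOH at 120° (6.4); H at 240° is eclipsed with tBu at 240° (10.0). Total 20.7 kJ/mol.
tBu at 300° is staggered. F at 0° is gauche with tBu at 300° (3.4). Total 3.4 kJ/mol.
The maximum (22.5 kJ/mol) occurs with tBu at 120°.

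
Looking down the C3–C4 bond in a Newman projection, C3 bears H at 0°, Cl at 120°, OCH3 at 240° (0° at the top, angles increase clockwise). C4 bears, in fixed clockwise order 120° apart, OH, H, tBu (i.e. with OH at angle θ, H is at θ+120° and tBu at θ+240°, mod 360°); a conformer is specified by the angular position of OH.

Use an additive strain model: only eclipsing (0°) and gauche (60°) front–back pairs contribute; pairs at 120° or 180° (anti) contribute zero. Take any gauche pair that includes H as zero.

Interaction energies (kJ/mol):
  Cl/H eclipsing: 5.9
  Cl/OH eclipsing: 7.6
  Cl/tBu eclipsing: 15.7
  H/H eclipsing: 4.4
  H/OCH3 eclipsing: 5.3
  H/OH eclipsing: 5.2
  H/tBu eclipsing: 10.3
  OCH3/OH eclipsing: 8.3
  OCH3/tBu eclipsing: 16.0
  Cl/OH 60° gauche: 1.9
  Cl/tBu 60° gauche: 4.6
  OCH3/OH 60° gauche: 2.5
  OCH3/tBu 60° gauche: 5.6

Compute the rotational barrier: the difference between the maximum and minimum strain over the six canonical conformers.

20.9 kJ/mol

OH at 0° (eclipsed): H(0°)/OH(0°) eclipsed 5.2; Cl(120°)/H(120°) eclipsed 5.9; OCH3(240°)/tBu(240°) eclipsed 16.0 → 27.1 kJ/mol.
OH at 60° (staggered): Cl(120°)/OH(60°) gauche 1.9; OCH3(240°)/tBu(300°) gauche 5.6 → 7.5 kJ/mol.
OH at 120° (eclipsed): H(0°)/tBu(0°) eclipsed 10.3; Cl(120°)/OH(120°) eclipsed 7.6; OCH3(240°)/H(240°) eclipsed 5.3 → 23.2 kJ/mol.
OH at 180° (staggered): Cl(120°)/OH(180°) gauche 1.9; Cl(120°)/tBu(60°) gauche 4.6; OCH3(240°)/OH(180°) gauche 2.5 → 9.0 kJ/mol.
OH at 240° (eclipsed): H(0°)/H(0°) eclipsed 4.4; Cl(120°)/tBu(120°) eclipsed 15.7; OCH3(240°)/OH(240°) eclipsed 8.3 → 28.4 kJ/mol.
OH at 300° (staggered): Cl(120°)/tBu(180°) gauche 4.6; OCH3(240°)/OH(300°) gauche 2.5; OCH3(240°)/tBu(180°) gauche 5.6 → 12.7 kJ/mol.
Max at 240° (28.4 kJ/mol), min at 60° (7.5 kJ/mol); barrier = 20.9 kJ/mol.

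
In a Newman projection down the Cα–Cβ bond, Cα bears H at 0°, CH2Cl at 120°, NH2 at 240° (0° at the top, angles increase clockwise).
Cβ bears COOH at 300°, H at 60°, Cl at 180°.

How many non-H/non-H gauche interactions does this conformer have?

Non-H gauche pairs: CH2Cl(120°)/Cl(180°); NH2(240°)/COOH(300°); NH2(240°)/Cl(180°) — 3 interactions.

3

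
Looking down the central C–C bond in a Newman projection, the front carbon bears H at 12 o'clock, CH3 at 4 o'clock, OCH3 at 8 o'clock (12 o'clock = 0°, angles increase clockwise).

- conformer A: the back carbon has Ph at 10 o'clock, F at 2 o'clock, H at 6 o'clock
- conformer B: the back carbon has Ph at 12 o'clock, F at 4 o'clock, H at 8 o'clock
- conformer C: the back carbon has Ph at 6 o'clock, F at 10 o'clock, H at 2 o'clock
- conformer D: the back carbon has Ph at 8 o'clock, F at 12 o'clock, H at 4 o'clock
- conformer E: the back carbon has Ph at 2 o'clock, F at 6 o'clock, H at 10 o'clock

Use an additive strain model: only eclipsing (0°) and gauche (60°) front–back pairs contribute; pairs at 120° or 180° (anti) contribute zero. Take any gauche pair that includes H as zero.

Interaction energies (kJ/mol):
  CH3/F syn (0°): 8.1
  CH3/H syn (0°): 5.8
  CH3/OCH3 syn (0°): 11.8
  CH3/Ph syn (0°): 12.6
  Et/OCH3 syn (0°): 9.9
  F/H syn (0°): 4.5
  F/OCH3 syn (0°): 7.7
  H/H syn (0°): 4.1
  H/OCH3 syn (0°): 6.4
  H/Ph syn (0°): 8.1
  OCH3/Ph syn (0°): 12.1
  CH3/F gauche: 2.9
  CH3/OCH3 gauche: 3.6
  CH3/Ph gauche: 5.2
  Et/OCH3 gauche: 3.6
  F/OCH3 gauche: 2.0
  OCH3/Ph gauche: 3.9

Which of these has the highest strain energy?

B

A is staggered. CH3 at 120° is gauche with F at 60° (2.9); OCH3 at 240° is gauche with Ph at 300° (3.9). Total 6.8 kJ/mol.
B is eclipsed. H at 0° is eclipsed with Ph at 0° (8.1); CH3 at 120° is eclipsed with F at 120° (8.1); OCH3 at 240° is eclipsed with H at 240° (6.4). Total 22.6 kJ/mol.
C is staggered. CH3 at 120° is gauche with Ph at 180° (5.2); OCH3 at 240° is gauche with Ph at 180° (3.9); OCH3 at 240° is gauche with F at 300° (2.0). Total 11.1 kJ/mol.
D is eclipsed. H at 0° is eclipsed with F at 0° (4.5); CH3 at 120° is eclipsed with H at 120° (5.8); OCH3 at 240° is eclipsed with Ph at 240° (12.1). Total 22.4 kJ/mol.
E is staggered. CH3 at 120° is gauche with Ph at 60° (5.2); CH3 at 120° is gauche with F at 180° (2.9); OCH3 at 240° is gauche with F at 180° (2.0). Total 10.1 kJ/mol.
B has the highest total (22.6 kJ/mol).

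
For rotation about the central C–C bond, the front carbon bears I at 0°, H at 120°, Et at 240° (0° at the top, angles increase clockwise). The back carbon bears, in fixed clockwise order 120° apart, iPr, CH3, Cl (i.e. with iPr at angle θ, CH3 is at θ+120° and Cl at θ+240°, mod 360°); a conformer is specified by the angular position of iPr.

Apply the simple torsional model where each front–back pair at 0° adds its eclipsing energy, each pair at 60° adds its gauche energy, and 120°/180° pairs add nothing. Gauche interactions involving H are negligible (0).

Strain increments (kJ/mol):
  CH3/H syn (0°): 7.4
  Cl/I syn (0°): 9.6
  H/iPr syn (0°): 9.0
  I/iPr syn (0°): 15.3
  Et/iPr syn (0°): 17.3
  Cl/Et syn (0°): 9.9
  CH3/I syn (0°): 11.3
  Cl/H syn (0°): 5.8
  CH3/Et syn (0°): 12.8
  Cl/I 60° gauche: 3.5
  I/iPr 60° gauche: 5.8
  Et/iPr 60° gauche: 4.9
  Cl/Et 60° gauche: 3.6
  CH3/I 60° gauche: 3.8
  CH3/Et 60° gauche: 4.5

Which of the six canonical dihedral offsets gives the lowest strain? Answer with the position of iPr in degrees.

iPr at 0° (eclipsed): I(0°)/iPr(0°) eclipsed 15.3; H(120°)/CH3(120°) eclipsed 7.4; Et(240°)/Cl(240°) eclipsed 9.9 → 32.6 kJ/mol.
iPr at 60° (staggered): I(0°)/iPr(60°) gauche 5.8; I(0°)/Cl(300°) gauche 3.5; Et(240°)/CH3(180°) gauche 4.5; Et(240°)/Cl(300°) gauche 3.6 → 17.4 kJ/mol.
iPr at 120° (eclipsed): I(0°)/Cl(0°) eclipsed 9.6; H(120°)/iPr(120°) eclipsed 9.0; Et(240°)/CH3(240°) eclipsed 12.8 → 31.4 kJ/mol.
iPr at 180° (staggered): I(0°)/CH3(300°) gauche 3.8; I(0°)/Cl(60°) gauche 3.5; Et(240°)/iPr(180°) gauche 4.9; Et(240°)/CH3(300°) gauche 4.5 → 16.7 kJ/mol.
iPr at 240° (eclipsed): I(0°)/CH3(0°) eclipsed 11.3; H(120°)/Cl(120°) eclipsed 5.8; Et(240°)/iPr(240°) eclipsed 17.3 → 34.4 kJ/mol.
iPr at 300° (staggered): I(0°)/iPr(300°) gauche 5.8; I(0°)/CH3(60°) gauche 3.8; Et(240°)/iPr(300°) gauche 4.9; Et(240°)/Cl(180°) gauche 3.6 → 18.1 kJ/mol.
The minimum (16.7 kJ/mol) occurs with iPr at 180°.

180°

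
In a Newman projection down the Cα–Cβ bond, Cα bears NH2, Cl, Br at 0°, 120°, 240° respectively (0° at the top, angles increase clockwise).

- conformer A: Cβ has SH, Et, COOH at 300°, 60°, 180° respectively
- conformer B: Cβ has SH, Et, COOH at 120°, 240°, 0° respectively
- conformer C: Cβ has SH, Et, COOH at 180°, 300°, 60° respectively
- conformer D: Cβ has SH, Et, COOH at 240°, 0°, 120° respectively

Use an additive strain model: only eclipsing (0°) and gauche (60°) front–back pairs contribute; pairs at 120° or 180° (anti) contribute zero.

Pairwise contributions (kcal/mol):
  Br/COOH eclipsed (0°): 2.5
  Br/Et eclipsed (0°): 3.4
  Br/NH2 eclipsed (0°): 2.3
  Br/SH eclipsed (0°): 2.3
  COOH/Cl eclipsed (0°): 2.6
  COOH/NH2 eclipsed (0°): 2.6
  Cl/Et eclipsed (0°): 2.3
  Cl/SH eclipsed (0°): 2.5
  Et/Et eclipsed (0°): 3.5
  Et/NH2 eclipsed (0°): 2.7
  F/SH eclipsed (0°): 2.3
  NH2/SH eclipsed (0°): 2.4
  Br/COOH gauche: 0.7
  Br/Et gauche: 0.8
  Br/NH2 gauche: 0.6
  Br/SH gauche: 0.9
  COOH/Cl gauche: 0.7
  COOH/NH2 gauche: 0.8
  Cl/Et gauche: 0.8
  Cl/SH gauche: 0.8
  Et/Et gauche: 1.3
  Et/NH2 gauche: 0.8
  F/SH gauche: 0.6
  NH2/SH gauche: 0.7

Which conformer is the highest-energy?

B

A (staggered): NH2–SH gauche, NH2–Et gauche, Cl–Et gauche, Cl–COOH gauche, Br–SH gauche, Br–COOH gauche; 0.7 + 0.8 + 0.8 + 0.7 + 0.9 + 0.7 = 4.6 kcal/mol.
B (eclipsed): NH2–COOH eclipsed, Cl–SH eclipsed, Br–Et eclipsed; 2.6 + 2.5 + 3.4 = 8.5 kcal/mol.
C (staggered): NH2–Et gauche, NH2–COOH gauche, Cl–SH gauche, Cl–COOH gauche, Br–SH gauche, Br–Et gauche; 0.8 + 0.8 + 0.8 + 0.7 + 0.9 + 0.8 = 4.8 kcal/mol.
D (eclipsed): NH2–Et eclipsed, Cl–COOH eclipsed, Br–SH eclipsed; 2.7 + 2.6 + 2.3 = 7.6 kcal/mol.
B has the highest total (8.5 kcal/mol).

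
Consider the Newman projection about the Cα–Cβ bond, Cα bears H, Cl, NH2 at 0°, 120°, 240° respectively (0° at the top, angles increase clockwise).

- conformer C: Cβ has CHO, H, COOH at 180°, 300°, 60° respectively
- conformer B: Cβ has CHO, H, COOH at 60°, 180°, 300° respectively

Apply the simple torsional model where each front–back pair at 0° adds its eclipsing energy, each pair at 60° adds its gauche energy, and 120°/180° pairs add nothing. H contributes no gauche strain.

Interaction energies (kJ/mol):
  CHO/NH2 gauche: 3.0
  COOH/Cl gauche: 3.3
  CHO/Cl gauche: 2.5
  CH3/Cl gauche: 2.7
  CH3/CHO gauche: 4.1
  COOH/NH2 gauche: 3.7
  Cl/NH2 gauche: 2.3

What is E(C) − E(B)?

C is staggered. Cl at 120° is gauche with CHO at 180° (2.5); Cl at 120° is gauche with COOH at 60° (3.3); NH2 at 240° is gauche with CHO at 180° (3.0). Total 8.8 kJ/mol.
B is staggered. Cl at 120° is gauche with CHO at 60° (2.5); NH2 at 240° is gauche with COOH at 300° (3.7). Total 6.2 kJ/mol.
E(C) − E(B) = 8.8 − 6.2 = +2.6 kJ/mol.

+2.6 kJ/mol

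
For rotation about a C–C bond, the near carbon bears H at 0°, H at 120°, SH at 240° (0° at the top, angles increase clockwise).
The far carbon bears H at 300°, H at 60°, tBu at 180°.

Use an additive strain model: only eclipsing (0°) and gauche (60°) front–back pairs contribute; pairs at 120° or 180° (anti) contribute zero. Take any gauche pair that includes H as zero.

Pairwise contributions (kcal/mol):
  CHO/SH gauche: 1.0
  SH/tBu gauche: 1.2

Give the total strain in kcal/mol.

This conformer is staggered. SH at 240° is gauche with tBu at 180° (1.2). Total 1.2 kcal/mol.

1.2 kcal/mol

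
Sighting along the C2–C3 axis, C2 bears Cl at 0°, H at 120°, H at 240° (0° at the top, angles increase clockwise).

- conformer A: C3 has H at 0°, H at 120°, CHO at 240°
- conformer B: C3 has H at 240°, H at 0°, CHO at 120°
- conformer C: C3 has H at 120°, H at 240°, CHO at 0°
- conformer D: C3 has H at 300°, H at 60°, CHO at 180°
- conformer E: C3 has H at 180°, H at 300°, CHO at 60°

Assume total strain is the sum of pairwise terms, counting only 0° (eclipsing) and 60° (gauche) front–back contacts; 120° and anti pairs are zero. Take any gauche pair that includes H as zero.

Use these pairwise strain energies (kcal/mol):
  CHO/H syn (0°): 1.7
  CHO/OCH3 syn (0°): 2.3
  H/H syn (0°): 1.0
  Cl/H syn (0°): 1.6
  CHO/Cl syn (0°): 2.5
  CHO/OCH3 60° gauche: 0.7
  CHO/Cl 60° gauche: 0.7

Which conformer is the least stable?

C

A (eclipsed): Cl(0°)/H(0°) eclipsed 1.6; H(120°)/H(120°) eclipsed 1.0; H(240°)/CHO(240°) eclipsed 1.7 → 4.3 kcal/mol.
B (eclipsed): Cl(0°)/H(0°) eclipsed 1.6; H(120°)/CHO(120°) eclipsed 1.7; H(240°)/H(240°) eclipsed 1.0 → 4.3 kcal/mol.
C (eclipsed): Cl(0°)/CHO(0°) eclipsed 2.5; H(120°)/H(120°) eclipsed 1.0; H(240°)/H(240°) eclipsed 1.0 → 4.5 kcal/mol.
D (staggered): no non-H gauche contacts → 0.0 kcal/mol.
E (staggered): Cl(0°)/CHO(60°) gauche 0.7 → 0.7 kcal/mol.
C has the highest total (4.5 kcal/mol).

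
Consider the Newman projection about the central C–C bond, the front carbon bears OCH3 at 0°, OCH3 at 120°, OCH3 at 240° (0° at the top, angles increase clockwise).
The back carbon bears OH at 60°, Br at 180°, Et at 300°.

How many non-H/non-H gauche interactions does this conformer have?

Non-H gauche pairs: OCH3(0°)/OH(60°); OCH3(0°)/Et(300°); OCH3(120°)/OH(60°); OCH3(120°)/Br(180°); OCH3(240°)/Br(180°); OCH3(240°)/Et(300°) — 6 interactions.

6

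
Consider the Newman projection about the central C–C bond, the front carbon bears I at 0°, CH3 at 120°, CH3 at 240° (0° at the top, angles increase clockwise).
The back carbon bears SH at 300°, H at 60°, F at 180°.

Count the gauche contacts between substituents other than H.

4

Non-H gauche pairs: I(0°)/SH(300°); CH3(120°)/F(180°); CH3(240°)/SH(300°); CH3(240°)/F(180°) — 4 interactions.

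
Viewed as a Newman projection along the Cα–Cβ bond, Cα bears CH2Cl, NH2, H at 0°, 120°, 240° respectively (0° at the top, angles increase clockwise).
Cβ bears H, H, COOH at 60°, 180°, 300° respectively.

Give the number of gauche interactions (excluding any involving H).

Non-H gauche pairs: CH2Cl(0°)/COOH(300°) — 1 interaction.

1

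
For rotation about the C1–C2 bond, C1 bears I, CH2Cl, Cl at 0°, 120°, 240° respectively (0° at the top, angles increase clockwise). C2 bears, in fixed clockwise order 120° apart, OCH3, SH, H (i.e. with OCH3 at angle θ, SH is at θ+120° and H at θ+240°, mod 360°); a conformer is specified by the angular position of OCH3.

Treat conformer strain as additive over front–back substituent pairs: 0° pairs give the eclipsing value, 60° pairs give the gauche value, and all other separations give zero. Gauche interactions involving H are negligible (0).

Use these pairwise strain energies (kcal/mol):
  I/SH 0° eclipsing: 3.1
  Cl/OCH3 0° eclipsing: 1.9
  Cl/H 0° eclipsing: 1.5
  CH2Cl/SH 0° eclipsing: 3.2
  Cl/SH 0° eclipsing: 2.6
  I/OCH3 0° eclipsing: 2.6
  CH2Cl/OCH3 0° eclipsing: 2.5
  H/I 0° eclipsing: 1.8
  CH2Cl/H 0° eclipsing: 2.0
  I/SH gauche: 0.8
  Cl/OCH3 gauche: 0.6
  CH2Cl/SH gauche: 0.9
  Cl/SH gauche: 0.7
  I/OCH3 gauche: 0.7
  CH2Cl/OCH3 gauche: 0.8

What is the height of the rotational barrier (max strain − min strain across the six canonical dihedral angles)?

4.4 kcal/mol

OCH3 at 0° is eclipsed. I at 0° is eclipsed with OCH3 at 0° (2.6); CH2Cl at 120° is eclipsed with SH at 120° (3.2); Cl at 240° is eclipsed with H at 240° (1.5). Total 7.3 kcal/mol.
OCH3 at 60° is staggered. I at 0° is gauche with OCH3 at 60° (0.7); CH2Cl at 120° is gauche with OCH3 at 60° (0.8); CH2Cl at 120° is gauche with SH at 180° (0.9); Cl at 240° is gauche with SH at 180° (0.7). Total 3.1 kcal/mol.
OCH3 at 120° is eclipsed. I at 0° is eclipsed with H at 0° (1.8); CH2Cl at 120° is eclipsed with OCH3 at 120° (2.5); Cl at 240° is eclipsed with SH at 240° (2.6). Total 6.9 kcal/mol.
OCH3 at 180° is staggered. I at 0° is gauche with SH at 300° (0.8); CH2Cl at 120° is gauche with OCH3 at 180° (0.8); Cl at 240° is gauche with OCH3 at 180° (0.6); Cl at 240° is gauche with SH at 300° (0.7). Total 2.9 kcal/mol.
OCH3 at 240° is eclipsed. I at 0° is eclipsed with SH at 0° (3.1); CH2Cl at 120° is eclipsed with H at 120° (2.0); Cl at 240° is eclipsed with OCH3 at 240° (1.9). Total 7.0 kcal/mol.
OCH3 at 300° is staggered. I at 0° is gauche with OCH3 at 300° (0.7); I at 0° is gauche with SH at 60° (0.8); CH2Cl at 120° is gauche with SH at 60° (0.9); Cl at 240° is gauche with OCH3 at 300° (0.6). Total 3.0 kcal/mol.
Max at 0° (7.3 kcal/mol), min at 180° (2.9 kcal/mol); barrier = 4.4 kcal/mol.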